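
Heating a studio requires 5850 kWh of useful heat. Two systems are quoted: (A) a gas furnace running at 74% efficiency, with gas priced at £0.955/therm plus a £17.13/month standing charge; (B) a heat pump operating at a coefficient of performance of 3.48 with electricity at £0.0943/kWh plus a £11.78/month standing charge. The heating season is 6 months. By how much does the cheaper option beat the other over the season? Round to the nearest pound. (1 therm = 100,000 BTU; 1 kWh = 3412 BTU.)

Heat load = 5850 kWh × 3412 = 19,960,200 BTU
Gas: input = 19,960,200 / 0.74 = 26,973,243 BTU = 269.7 therm → 269.7 × £0.955 = £257.59; + 6 × £17.13 standing = £360.37
Heat pump: 19,960,200 BTU / 3412 = 5,850 kWh heat; / 3.48 = 1,681 kWh in → × £0.0943 = £158.52; + 6 × £11.78 standing = £229.20
Difference = |£360.37 − £229.20| = £131.17 ≈ £131

£131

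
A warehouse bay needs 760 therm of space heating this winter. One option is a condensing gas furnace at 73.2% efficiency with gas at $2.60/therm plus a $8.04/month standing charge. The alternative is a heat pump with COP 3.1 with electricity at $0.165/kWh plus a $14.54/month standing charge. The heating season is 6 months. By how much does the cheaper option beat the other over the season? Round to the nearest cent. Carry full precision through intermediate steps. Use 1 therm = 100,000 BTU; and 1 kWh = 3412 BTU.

Heat load = 760 therm × 100,000 = 76,000,000 BTU
Gas: input = 76,000,000 / 0.732 = 103,825,137 BTU = 1,038 therm → 1,038 × $2.60 = $2,699.45; + 6 × $8.04 standing = $2,747.69
Heat pump: 76,000,000 BTU / 3412 = 22,270 kWh heat; / 3.1 = 7,185 kWh in → × $0.165 = $1,185.57; + 6 × $14.54 standing = $1,272.81
Difference = |$2,747.69 − $1,272.81| = $1,474.88

$1474.88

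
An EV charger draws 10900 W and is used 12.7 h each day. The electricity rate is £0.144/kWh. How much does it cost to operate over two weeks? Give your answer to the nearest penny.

Energy = 10900 W × 12.7 h/day × 14 days = 1,938,020 Wh = 1,938 kWh
Cost = 1,938 kWh × £0.144/kWh = £279.07

£279.07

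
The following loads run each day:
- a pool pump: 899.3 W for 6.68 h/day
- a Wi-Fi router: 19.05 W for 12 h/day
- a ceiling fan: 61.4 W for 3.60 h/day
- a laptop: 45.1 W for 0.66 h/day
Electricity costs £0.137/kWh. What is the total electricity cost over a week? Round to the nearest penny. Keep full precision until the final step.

£6.22

pool pump: 899.3 W × 6.68 h × 7 d = 42,051 Wh = 42.05 kWh
Wi-Fi router: 19.05 W × 12 h × 7 d = 1,600 Wh = 1.6 kWh
ceiling fan: 61.4 W × 3.60 h × 7 d = 1,547 Wh = 1.547 kWh
laptop: 45.1 W × 0.66 h × 7 d = 208 Wh = 0.2084 kWh
Total energy = 42.05 + 1.6 + 1.547 + 0.2084 = 45.41 kWh
Cost = 45.41 kWh × £0.137 = £6.22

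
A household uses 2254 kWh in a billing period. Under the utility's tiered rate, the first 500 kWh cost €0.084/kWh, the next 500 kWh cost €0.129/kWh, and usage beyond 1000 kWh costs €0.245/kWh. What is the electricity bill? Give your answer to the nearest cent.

First 500 kWh × €0.084 = €42.00
Next 500 kWh × €0.129 = €64.50
Remaining 1254 kWh × €0.245 = €307.23
Total = €413.73

€413.73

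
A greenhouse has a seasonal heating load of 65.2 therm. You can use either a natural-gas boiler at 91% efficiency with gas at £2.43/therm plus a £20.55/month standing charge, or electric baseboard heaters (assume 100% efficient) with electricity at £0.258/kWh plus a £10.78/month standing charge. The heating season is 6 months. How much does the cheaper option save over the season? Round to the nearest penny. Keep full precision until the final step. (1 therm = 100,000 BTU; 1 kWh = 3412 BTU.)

Heat load = 65.2 therm × 100,000 = 6,520,000 BTU
Gas: input = 6,520,000 / 0.91 = 7,164,835 BTU = 71.65 therm → 71.65 × £2.43 = £174.11; + 6 × £20.55 standing = £297.41
Electric: 6,520,000 BTU / 3412 = 1,911 kWh → × £0.258 = £493.01; + 6 × £10.78 standing = £557.69
Difference = |£297.41 − £557.69| = £260.29

£260.29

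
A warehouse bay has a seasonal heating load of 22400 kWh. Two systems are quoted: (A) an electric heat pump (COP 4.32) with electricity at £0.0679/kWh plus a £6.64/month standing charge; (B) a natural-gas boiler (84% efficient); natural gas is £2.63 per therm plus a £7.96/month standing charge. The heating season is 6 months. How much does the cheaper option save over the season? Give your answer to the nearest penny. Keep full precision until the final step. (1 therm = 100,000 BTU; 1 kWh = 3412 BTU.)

£2048.80

Heat load = 22400 kWh × 3412 = 76,428,800 BTU
Gas: input = 76,428,800 / 0.840 = 90,986,667 BTU = 909.9 therm → 909.9 × £2.63 = £2,392.95; + 6 × £7.96 standing = £2,440.71
Heat pump: 76,428,800 BTU / 3412 = 22,400 kWh heat; / 4.32 = 5,185 kWh in → × £0.0679 = £352.07; + 6 × £6.64 standing = £391.91
Difference = |£2,440.71 − £391.91| = £2,048.80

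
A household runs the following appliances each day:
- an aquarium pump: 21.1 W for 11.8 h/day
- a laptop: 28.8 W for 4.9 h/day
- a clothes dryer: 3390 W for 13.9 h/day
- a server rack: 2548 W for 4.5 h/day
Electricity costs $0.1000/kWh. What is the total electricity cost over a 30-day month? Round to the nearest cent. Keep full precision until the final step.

$176.93

aquarium pump: 21.1 W × 11.8 h × 30 d = 7,469 Wh = 7.469 kWh
laptop: 28.8 W × 4.9 h × 30 d = 4,234 Wh = 4.234 kWh
clothes dryer: 3390 W × 13.9 h × 30 d = 1,413,630 Wh = 1,414 kWh
server rack: 2548 W × 4.5 h × 30 d = 343,980 Wh = 344 kWh
Total energy = 7.469 + 4.234 + 1,414 + 344 = 1,769 kWh
Cost = 1,769 kWh × $0.1000 = $176.93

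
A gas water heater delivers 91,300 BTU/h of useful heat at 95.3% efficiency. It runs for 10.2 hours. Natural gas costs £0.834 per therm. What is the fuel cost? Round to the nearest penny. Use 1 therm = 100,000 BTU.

Heat delivered = 91,300 BTU/h × 10.2 h = 931,260 BTU
Gas input = 931,260 / 0.953 = 977,188 BTU
= 977,188 / 100,000 = 9.772 therm
Cost = 9.772 × £0.834/therm = £8.15

£8.15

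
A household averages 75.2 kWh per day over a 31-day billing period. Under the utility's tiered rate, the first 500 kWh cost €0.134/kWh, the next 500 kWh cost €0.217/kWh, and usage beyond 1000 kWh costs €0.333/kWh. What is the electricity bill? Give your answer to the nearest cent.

€618.79

Usage = 75.2 kWh/day × 31 days = 2331.2 kWh
First 500 kWh × €0.134 = €67.00
Next 500 kWh × €0.217 = €108.50
Remaining 1331.2 kWh × €0.333 = €443.29
Total = €618.79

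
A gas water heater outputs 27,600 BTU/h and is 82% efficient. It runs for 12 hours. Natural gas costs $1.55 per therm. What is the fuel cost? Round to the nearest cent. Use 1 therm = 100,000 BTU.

$6.26

Heat delivered = 27,600 BTU/h × 12 h = 331,200 BTU
Gas input = 331,200 / 0.82 = 403,902 BTU
= 403,902 / 100,000 = 4.039 therm
Cost = 4.039 × $1.55/therm = $6.26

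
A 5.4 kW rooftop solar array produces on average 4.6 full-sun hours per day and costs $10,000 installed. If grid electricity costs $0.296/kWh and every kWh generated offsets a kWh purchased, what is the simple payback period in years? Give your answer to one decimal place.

Daily generation = 5.4 kW × 4.6 h = 24.84 kWh
Annual generation = 24.84 × 365 = 9066.6 kWh
Annual savings = 9066.6 × $0.296 = $2,683.71
Payback = $10,000 / $2,683.71 = 3.73 years

3.7 years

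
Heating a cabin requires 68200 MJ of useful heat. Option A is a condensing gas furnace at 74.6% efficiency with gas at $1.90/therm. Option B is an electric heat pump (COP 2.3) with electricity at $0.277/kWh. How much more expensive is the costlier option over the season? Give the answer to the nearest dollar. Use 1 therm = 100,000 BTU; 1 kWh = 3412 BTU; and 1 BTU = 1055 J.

Heat load = 68200 MJ = 68,200,000,000 J / 1055 = 64,644,550 BTU
Gas: input = 64,644,550 / 0.746 = 86,654,892 BTU = 866.5 therm → 866.5 × $1.90 = $1,646.44
Heat pump: 64,644,550 BTU / 3412 = 18,950 kWh heat; / 2.3 = 8,237 kWh in → × $0.277 = $2,281.79
Difference = |$1,646.44 − $2,281.79| = $635.34 ≈ $635

$635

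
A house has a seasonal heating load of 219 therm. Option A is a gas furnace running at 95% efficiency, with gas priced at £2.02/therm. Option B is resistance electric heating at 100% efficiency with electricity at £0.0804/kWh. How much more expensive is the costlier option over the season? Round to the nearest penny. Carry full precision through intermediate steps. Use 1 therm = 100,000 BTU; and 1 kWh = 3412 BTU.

£50.39

Heat load = 219 therm × 100,000 = 21,900,000 BTU
Gas: input = 21,900,000 / 0.95 = 23,052,632 BTU = 230.5 therm → 230.5 × £2.02 = £465.66
Electric: 21,900,000 BTU / 3412 = 6,419 kWh → × £0.0804 = £516.05
Difference = |£465.66 − £516.05| = £50.39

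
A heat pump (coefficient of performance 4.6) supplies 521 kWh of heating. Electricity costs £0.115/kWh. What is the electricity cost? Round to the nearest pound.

Electrical input = 521 kWh / 4.6 = 113.3 kWh
Cost = 113.3 × £0.115/kWh = £13.03 ≈ £13

£13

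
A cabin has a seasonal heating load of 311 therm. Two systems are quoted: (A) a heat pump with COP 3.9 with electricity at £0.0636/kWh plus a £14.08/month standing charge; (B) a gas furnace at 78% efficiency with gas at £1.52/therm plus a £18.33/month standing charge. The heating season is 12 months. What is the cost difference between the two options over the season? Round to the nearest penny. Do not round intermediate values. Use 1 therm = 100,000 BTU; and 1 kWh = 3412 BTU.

£508.41

Heat load = 311 therm × 100,000 = 31,100,000 BTU
Gas: input = 31,100,000 / 0.78 = 39,871,795 BTU = 398.7 therm → 398.7 × £1.52 = £606.05; + 12 × £18.33 standing = £826.01
Heat pump: 31,100,000 BTU / 3412 = 9,115 kWh heat; / 3.9 = 2,337 kWh in → × £0.0636 = £148.64; + 12 × £14.08 standing = £317.60
Difference = |£826.01 − £317.60| = £508.41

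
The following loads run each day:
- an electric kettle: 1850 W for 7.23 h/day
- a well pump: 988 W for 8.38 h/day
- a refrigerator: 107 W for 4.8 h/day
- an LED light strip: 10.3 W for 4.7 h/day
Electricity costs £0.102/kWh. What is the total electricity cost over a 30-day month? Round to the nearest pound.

£68

electric kettle: 1850 W × 7.23 h × 30 d = 401,265 Wh = 401.3 kWh
well pump: 988 W × 8.38 h × 30 d = 248,383 Wh = 248.4 kWh
refrigerator: 107 W × 4.8 h × 30 d = 15,408 Wh = 15.41 kWh
LED light strip: 10.3 W × 4.7 h × 30 d = 1,452 Wh = 1.452 kWh
Total energy = 401.3 + 248.4 + 15.41 + 1.452 = 666.5 kWh
Cost = 666.5 kWh × £0.102 = £67.98 ≈ £68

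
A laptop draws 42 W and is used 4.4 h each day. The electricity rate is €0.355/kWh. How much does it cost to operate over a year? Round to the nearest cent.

Energy = 42 W × 4.4 h/day × 365 days = 67,452 Wh = 67.45 kWh
Cost = 67.45 kWh × €0.355/kWh = €23.95

€23.95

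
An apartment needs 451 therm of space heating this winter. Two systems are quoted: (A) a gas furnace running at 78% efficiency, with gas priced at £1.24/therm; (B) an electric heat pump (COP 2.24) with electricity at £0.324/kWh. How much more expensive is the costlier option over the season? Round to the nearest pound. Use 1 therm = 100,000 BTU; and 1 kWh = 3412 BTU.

£1195

Heat load = 451 therm × 100,000 = 45,100,000 BTU
Gas: input = 45,100,000 / 0.78 = 57,820,513 BTU = 578.2 therm → 578.2 × £1.24 = £716.97
Heat pump: 45,100,000 BTU / 3412 = 13,220 kWh heat; / 2.24 = 5,901 kWh in → × £0.324 = £1,911.90
Difference = |£716.97 − £1,911.90| = £1,194.92 ≈ £1195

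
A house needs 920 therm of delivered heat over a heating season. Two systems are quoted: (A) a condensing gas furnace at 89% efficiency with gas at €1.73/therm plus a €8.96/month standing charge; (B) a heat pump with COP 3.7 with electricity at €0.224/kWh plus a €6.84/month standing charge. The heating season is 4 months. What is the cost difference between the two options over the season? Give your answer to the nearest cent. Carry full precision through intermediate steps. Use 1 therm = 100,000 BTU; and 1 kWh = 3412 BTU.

€164.40

Heat load = 920 therm × 100,000 = 92,000,000 BTU
Gas: input = 92,000,000 / 0.89 = 103,370,787 BTU = 1,034 therm → 1,034 × €1.73 = €1,788.31; + 4 × €8.96 standing = €1,824.15
Heat pump: 92,000,000 BTU / 3412 = 26,960 kWh heat; / 3.7 = 7,287 kWh in → × €0.224 = €1,632.39; + 4 × €6.84 standing = €1,659.75
Difference = |€1,824.15 − €1,659.75| = €164.40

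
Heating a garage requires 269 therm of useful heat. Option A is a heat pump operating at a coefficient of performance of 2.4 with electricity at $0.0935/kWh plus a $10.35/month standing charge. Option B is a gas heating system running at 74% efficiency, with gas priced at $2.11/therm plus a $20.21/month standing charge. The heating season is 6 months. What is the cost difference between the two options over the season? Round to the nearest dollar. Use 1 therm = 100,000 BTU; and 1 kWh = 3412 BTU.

$519

Heat load = 269 therm × 100,000 = 26,900,000 BTU
Gas: input = 26,900,000 / 0.74 = 36,351,351 BTU = 363.5 therm → 363.5 × $2.11 = $767.01; + 6 × $20.21 standing = $888.27
Heat pump: 26,900,000 BTU / 3412 = 7,884 kWh heat; / 2.4 = 3,285 kWh in → × $0.0935 = $307.15; + 6 × $10.35 standing = $369.25
Difference = |$888.27 − $369.25| = $519.03 ≈ $519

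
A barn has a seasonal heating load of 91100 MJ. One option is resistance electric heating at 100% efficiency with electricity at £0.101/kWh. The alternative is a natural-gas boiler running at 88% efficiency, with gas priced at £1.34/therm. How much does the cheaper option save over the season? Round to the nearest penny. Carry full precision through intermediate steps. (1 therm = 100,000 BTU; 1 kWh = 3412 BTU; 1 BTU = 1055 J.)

Heat load = 91100 MJ = 91,100,000,000 J / 1055 = 86,350,711 BTU
Gas: input = 86,350,711 / 0.88 = 98,125,808 BTU = 981.3 therm → 981.3 × £1.34 = £1,314.89
Electric: 86,350,711 BTU / 3412 = 25,310 kWh → × £0.101 = £2,556.10
Difference = |£1,314.89 − £2,556.10| = £1,241.22

£1241.22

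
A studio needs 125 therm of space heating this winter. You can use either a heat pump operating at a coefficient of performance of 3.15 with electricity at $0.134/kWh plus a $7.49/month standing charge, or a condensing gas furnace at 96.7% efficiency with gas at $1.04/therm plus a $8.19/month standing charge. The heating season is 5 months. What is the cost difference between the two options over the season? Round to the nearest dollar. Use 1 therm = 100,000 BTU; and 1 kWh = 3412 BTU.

$18

Heat load = 125 therm × 100,000 = 12,500,000 BTU
Gas: input = 12,500,000 / 0.967 = 12,926,577 BTU = 129.3 therm → 129.3 × $1.04 = $134.44; + 5 × $8.19 standing = $175.39
Heat pump: 12,500,000 BTU / 3412 = 3,664 kWh heat; / 3.15 = 1,163 kWh in → × $0.134 = $155.85; + 5 × $7.49 standing = $193.30
Difference = |$175.39 − $193.30| = $17.91 ≈ $18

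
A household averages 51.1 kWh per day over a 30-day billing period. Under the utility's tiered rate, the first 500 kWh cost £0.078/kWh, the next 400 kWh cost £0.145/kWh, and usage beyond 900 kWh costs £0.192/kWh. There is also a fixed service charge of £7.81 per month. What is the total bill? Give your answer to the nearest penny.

Usage = 51.1 kWh/day × 30 days = 1533 kWh
First 500 kWh × £0.078 = £39.00
Next 400 kWh × £0.145 = £58.00
Remaining 633 kWh × £0.192 = £121.54
Energy charge = £218.54; + service £7.81 = £226.35

£226.35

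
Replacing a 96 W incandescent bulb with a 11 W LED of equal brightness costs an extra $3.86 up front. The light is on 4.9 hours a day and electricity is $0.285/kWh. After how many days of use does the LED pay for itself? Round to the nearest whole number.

33 days

Power saved = 96 − 11 = 85 W
Daily energy saved = 85 W × 4.9 h = 416.5 Wh = 0.4165 kWh
Daily savings = 0.4165 × $0.285 = $0.1187
Payback = $3.86 / $0.1187 per day = 32.52 days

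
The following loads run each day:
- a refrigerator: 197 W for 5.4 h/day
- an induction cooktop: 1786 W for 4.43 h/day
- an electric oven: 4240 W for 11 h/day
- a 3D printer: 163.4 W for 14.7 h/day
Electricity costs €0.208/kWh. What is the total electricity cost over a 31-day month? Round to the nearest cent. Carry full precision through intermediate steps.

€374.10

refrigerator: 197 W × 5.4 h × 31 d = 32,978 Wh = 32.98 kWh
induction cooktop: 1786 W × 4.43 h × 31 d = 245,271 Wh = 245.3 kWh
electric oven: 4240 W × 11 h × 31 d = 1,445,840 Wh = 1,446 kWh
3D printer: 163.4 W × 14.7 h × 31 d = 74,461 Wh = 74.46 kWh
Total energy = 32.98 + 245.3 + 1,446 + 74.46 = 1,799 kWh
Cost = 1,799 kWh × €0.208 = €374.10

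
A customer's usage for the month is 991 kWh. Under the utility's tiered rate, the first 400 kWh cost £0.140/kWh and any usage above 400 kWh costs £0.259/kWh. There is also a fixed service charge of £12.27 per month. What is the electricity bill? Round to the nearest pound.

£221

First 400 kWh × £0.140 = £56.00
Remaining 591 kWh × £0.259 = £153.07
Energy charge = £209.07; + service £12.27 = £221.34 ≈ £221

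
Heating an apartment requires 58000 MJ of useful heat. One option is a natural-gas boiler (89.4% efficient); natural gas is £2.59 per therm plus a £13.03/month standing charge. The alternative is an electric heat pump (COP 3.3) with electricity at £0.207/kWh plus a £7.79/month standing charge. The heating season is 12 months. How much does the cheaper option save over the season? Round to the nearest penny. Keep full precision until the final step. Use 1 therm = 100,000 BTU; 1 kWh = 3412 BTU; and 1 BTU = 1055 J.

£644.89

Heat load = 58000 MJ = 58,000,000,000 J / 1055 = 54,976,303 BTU
Gas: input = 54,976,303 / 0.894 = 61,494,746 BTU = 614.9 therm → 614.9 × £2.59 = £1,592.71; + 12 × £13.03 standing = £1,749.07
Heat pump: 54,976,303 BTU / 3412 = 16,110 kWh heat; / 3.3 = 4,883 kWh in → × £0.207 = £1,010.70; + 12 × £7.79 standing = £1,104.18
Difference = |£1,749.07 − £1,104.18| = £644.89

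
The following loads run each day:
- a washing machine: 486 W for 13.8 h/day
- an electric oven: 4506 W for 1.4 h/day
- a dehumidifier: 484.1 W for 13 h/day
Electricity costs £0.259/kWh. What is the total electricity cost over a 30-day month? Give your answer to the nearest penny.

washing machine: 486 W × 13.8 h × 30 d = 201,204 Wh = 201.2 kWh
electric oven: 4506 W × 1.4 h × 30 d = 189,252 Wh = 189.3 kWh
dehumidifier: 484.1 W × 13 h × 30 d = 188,799 Wh = 188.8 kWh
Total energy = 201.2 + 189.3 + 188.8 = 579.3 kWh
Cost = 579.3 kWh × £0.259 = £150.03

£150.03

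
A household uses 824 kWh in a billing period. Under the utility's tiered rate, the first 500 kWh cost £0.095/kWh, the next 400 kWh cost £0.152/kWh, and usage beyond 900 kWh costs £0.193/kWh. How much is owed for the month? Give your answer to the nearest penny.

£96.75

First 500 kWh × £0.095 = £47.50
Next 324 kWh × £0.152 = £49.25
Remaining tier: 0 kWh (not reached)
Total = £96.75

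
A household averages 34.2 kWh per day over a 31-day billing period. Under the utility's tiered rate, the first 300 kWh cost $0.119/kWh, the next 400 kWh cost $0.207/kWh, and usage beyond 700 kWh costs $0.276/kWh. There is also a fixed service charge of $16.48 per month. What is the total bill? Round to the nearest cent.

Usage = 34.2 kWh/day × 31 days = 1060.2 kWh
First 300 kWh × $0.119 = $35.70
Next 400 kWh × $0.207 = $82.80
Remaining 360.2 kWh × $0.276 = $99.42
Energy charge = $217.92; + service $16.48 = $234.40

$234.40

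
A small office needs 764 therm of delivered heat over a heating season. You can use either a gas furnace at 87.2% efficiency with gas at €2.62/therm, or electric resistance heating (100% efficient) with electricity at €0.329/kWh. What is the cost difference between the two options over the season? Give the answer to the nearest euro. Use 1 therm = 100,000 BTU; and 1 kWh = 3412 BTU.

Heat load = 764 therm × 100,000 = 76,400,000 BTU
Gas: input = 76,400,000 / 0.872 = 87,614,679 BTU = 876.1 therm → 876.1 × €2.62 = €2,295.50
Electric: 76,400,000 BTU / 3412 = 22,390 kWh → × €0.329 = €7,366.82
Difference = |€2,295.50 − €7,366.82| = €5,071.32 ≈ €5071

€5071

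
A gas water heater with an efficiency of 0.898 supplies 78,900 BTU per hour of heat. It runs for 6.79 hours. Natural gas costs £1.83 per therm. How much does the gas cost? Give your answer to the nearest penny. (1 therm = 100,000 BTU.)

Heat delivered = 78,900 BTU/h × 6.79 h = 535,731 BTU
Gas input = 535,731 / 0.898 = 596,582 BTU
= 596,582 / 100,000 = 5.966 therm
Cost = 5.966 × £1.83/therm = £10.92

£10.92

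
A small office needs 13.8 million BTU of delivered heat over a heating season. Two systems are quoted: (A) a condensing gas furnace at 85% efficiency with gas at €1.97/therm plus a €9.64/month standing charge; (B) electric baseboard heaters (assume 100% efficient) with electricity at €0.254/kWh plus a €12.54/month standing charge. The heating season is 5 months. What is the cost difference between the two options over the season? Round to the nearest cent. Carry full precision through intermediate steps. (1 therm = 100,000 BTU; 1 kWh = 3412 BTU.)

Heat load = 13.8 × 10⁶ BTU = 13,800,000 BTU
Gas: input = 13,800,000 / 0.85 = 16,235,294 BTU = 162.4 therm → 162.4 × €1.97 = €319.84; + 5 × €9.64 standing = €368.04
Electric: 13,800,000 BTU / 3412 = 4,045 kWh → × €0.254 = €1,027.32; + 5 × €12.54 standing = €1,090.02
Difference = |€368.04 − €1,090.02| = €721.98

€721.98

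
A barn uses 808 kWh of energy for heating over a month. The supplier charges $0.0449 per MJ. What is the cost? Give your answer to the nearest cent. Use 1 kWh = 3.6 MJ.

808 kWh × (3.6 MJ/kWh) = 2,909 MJ
Cost = 2,909 MJ × $0.0449/MJ = $130.61

$130.61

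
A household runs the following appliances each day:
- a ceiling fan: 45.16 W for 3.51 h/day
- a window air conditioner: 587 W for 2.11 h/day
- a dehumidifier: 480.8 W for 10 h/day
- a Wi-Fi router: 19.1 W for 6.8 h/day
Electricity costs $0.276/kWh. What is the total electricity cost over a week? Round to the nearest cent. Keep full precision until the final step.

ceiling fan: 45.16 W × 3.51 h × 7 d = 1,110 Wh = 1.11 kWh
window air conditioner: 587 W × 2.11 h × 7 d = 8,670 Wh = 8.67 kWh
dehumidifier: 480.8 W × 10 h × 7 d = 33,656 Wh = 33.66 kWh
Wi-Fi router: 19.1 W × 6.8 h × 7 d = 909 Wh = 0.9092 kWh
Total energy = 1.11 + 8.67 + 33.66 + 0.9092 = 44.34 kWh
Cost = 44.34 kWh × $0.276 = $12.24

$12.24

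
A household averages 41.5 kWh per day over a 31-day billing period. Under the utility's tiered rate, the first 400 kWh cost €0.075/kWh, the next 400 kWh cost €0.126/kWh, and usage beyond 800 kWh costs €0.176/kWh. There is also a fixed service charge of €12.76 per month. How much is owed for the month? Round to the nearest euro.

€179

Usage = 41.5 kWh/day × 31 days = 1286.5 kWh
First 400 kWh × €0.075 = €30.00
Next 400 kWh × €0.126 = €50.40
Remaining 486.5 kWh × €0.176 = €85.62
Energy charge = €166.02; + service €12.76 = €178.78 ≈ €179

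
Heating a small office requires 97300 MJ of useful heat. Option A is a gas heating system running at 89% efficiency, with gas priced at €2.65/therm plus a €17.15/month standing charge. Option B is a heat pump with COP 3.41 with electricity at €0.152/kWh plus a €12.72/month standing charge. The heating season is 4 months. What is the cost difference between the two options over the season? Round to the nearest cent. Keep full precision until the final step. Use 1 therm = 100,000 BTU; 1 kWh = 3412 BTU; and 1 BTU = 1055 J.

Heat load = 97300 MJ = 97,300,000,000 J / 1055 = 92,227,488 BTU
Gas: input = 92,227,488 / 0.89 = 103,626,391 BTU = 1,036 therm → 1,036 × €2.65 = €2,746.10; + 4 × €17.15 standing = €2,814.70
Heat pump: 92,227,488 BTU / 3412 = 27,030 kWh heat; / 3.41 = 7,927 kWh in → × €0.152 = €1,204.87; + 4 × €12.72 standing = €1,255.75
Difference = |€2,814.70 − €1,255.75| = €1,558.95

€1558.95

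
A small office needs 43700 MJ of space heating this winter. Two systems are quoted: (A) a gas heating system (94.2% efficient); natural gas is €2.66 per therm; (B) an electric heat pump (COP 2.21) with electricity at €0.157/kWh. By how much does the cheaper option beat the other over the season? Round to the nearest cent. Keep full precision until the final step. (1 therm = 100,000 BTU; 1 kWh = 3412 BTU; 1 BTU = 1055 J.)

Heat load = 43700 MJ = 43,700,000,000 J / 1055 = 41,421,801 BTU
Gas: input = 41,421,801 / 0.942 = 43,972,188 BTU = 439.7 therm → 439.7 × €2.66 = €1,169.66
Heat pump: 41,421,801 BTU / 3412 = 12,140 kWh heat; / 2.21 = 5,493 kWh in → × €0.157 = €862.44
Difference = |€1,169.66 − €862.44| = €307.22

€307.22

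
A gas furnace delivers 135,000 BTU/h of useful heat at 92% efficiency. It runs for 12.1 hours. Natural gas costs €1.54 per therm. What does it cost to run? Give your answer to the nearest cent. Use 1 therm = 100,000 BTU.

€27.34

Heat delivered = 135,000 BTU/h × 12.1 h = 1,633,500 BTU
Gas input = 1,633,500 / 0.92 = 1,775,543 BTU
= 1,775,543 / 100,000 = 17.76 therm
Cost = 17.76 × €1.54/therm = €27.34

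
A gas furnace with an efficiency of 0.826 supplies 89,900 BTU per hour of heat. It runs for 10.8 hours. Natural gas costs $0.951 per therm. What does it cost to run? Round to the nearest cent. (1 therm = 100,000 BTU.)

$11.18

Heat delivered = 89,900 BTU/h × 10.8 h = 970,920 BTU
Gas input = 970,920 / 0.826 = 1,175,448 BTU
= 1,175,448 / 100,000 = 11.75 therm
Cost = 11.75 × $0.951/therm = $11.18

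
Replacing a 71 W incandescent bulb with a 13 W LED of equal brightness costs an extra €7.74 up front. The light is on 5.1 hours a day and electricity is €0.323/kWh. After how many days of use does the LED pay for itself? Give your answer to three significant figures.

81 days

Power saved = 71 − 13 = 58 W
Daily energy saved = 58 W × 5.1 h = 295.8 Wh = 0.2958 kWh
Daily savings = 0.2958 × €0.323 = €0.0955
Payback = €7.74 / €0.0955 per day = 81.01 days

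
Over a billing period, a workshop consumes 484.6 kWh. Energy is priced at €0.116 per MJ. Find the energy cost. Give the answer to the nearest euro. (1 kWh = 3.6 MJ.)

484.6 kWh × (3.6 MJ/kWh) = 1,745 MJ
Cost = 1,745 MJ × €0.116/MJ = €202.37 ≈ €202

€202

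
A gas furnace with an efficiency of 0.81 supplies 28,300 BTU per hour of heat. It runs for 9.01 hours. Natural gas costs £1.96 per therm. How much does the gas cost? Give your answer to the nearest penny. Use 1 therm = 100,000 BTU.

Heat delivered = 28,300 BTU/h × 9.01 h = 254,983 BTU
Gas input = 254,983 / 0.81 = 314,794 BTU
= 314,794 / 100,000 = 3.148 therm
Cost = 3.148 × £1.96/therm = £6.17

£6.17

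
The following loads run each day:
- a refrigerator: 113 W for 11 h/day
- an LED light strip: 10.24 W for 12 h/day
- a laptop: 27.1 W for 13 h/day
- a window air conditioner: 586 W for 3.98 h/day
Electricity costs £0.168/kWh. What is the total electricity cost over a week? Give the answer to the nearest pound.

£5

refrigerator: 113 W × 11 h × 7 d = 8,701 Wh = 8.701 kWh
LED light strip: 10.24 W × 12 h × 7 d = 860 Wh = 0.8602 kWh
laptop: 27.1 W × 13 h × 7 d = 2,466 Wh = 2.466 kWh
window air conditioner: 586 W × 3.98 h × 7 d = 16,326 Wh = 16.33 kWh
Total energy = 8.701 + 0.8602 + 2.466 + 16.33 = 28.35 kWh
Cost = 28.35 kWh × £0.168 = £4.76 ≈ £5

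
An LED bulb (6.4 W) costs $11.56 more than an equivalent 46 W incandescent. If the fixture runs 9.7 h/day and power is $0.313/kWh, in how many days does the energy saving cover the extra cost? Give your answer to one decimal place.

96.1 days

Power saved = 46 − 6.4 = 39.6 W
Daily energy saved = 39.6 W × 9.7 h = 384.1 Wh = 0.38412 kWh
Daily savings = 0.38412 × $0.313 = $0.1202
Payback = $11.56 / $0.1202 per day = 96.15 days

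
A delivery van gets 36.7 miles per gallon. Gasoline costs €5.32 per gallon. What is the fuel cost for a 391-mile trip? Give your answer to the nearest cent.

€56.68

Fuel = 391 mi / 36.7 mpg = 10.65 gal
Cost = 10.65 gal × €5.32/gal = €56.68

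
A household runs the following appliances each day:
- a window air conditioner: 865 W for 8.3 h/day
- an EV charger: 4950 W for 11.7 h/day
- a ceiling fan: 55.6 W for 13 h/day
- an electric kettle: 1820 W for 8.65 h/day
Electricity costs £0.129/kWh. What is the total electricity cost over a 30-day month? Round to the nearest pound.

window air conditioner: 865 W × 8.3 h × 30 d = 215,385 Wh = 215.4 kWh
EV charger: 4950 W × 11.7 h × 30 d = 1,737,450 Wh = 1,737 kWh
ceiling fan: 55.6 W × 13 h × 30 d = 21,684 Wh = 21.68 kWh
electric kettle: 1820 W × 8.65 h × 30 d = 472,290 Wh = 472.3 kWh
Total energy = 215.4 + 1,737 + 21.68 + 472.3 = 2,447 kWh
Cost = 2,447 kWh × £0.129 = £315.64 ≈ £316

£316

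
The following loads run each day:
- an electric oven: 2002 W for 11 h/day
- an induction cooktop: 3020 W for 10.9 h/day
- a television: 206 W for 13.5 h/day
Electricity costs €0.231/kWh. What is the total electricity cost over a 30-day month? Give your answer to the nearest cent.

€400.01

electric oven: 2002 W × 11 h × 30 d = 660,660 Wh = 660.7 kWh
induction cooktop: 3020 W × 10.9 h × 30 d = 987,540 Wh = 987.5 kWh
television: 206 W × 13.5 h × 30 d = 83,430 Wh = 83.43 kWh
Total energy = 660.7 + 987.5 + 83.43 = 1,732 kWh
Cost = 1,732 kWh × €0.231 = €400.01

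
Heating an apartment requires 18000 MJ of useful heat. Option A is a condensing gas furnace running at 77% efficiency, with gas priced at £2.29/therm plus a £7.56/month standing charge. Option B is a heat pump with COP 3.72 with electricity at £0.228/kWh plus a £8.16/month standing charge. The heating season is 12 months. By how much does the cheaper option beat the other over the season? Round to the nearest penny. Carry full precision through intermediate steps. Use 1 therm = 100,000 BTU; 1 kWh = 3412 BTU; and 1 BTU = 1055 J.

Heat load = 18000 MJ = 18,000,000,000 J / 1055 = 17,061,611 BTU
Gas: input = 17,061,611 / 0.77 = 22,157,937 BTU = 221.6 therm → 221.6 × £2.29 = £507.42; + 12 × £7.56 standing = £598.14
Heat pump: 17,061,611 BTU / 3412 = 5,000 kWh heat; / 3.72 = 1,344 kWh in → × £0.228 = £306.48; + 12 × £8.16 standing = £404.40
Difference = |£598.14 − £404.40| = £193.74

£193.74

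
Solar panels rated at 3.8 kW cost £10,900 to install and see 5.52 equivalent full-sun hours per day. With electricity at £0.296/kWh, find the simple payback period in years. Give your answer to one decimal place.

4.8 years

Daily generation = 3.8 kW × 5.52 h = 20.98 kWh
Annual generation = 20.98 × 365 = 7656.2 kWh
Annual savings = 7656.2 × £0.296 = £2,266.25
Payback = £10,900 / £2,266.25 = 4.81 years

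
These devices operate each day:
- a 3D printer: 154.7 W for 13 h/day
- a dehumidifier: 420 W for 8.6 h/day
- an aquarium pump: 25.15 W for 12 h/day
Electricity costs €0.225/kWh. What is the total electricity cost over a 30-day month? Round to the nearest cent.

3D printer: 154.7 W × 13 h × 30 d = 60,333 Wh = 60.33 kWh
dehumidifier: 420 W × 8.6 h × 30 d = 108,360 Wh = 108.4 kWh
aquarium pump: 25.15 W × 12 h × 30 d = 9,054 Wh = 9.054 kWh
Total energy = 60.33 + 108.4 + 9.054 = 177.7 kWh
Cost = 177.7 kWh × €0.225 = €39.99

€39.99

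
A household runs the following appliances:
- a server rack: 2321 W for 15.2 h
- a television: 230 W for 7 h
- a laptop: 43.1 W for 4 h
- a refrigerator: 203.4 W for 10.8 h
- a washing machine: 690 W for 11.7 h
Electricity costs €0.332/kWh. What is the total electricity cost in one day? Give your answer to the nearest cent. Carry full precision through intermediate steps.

€15.71

server rack: 2321 W × 15.2 h = 35,279 Wh = 35.28 kWh
television: 230 W × 7 h = 1,610 Wh = 1.61 kWh
laptop: 43.1 W × 4 h = 172 Wh = 0.1724 kWh
refrigerator: 203.4 W × 10.8 h = 2,197 Wh = 2.197 kWh
washing machine: 690 W × 11.7 h = 8,073 Wh = 8.073 kWh
Total energy = 35.28 + 1.61 + 0.1724 + 2.197 + 8.073 = 47.33 kWh
Cost = 47.33 kWh × €0.332 = €15.71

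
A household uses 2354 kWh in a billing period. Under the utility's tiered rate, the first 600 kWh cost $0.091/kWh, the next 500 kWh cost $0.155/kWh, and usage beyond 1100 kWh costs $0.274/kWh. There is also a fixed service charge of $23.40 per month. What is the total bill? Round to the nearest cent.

$499.10

First 600 kWh × $0.091 = $54.60
Next 500 kWh × $0.155 = $77.50
Remaining 1254 kWh × $0.274 = $343.60
Energy charge = $475.70; + service $23.40 = $499.10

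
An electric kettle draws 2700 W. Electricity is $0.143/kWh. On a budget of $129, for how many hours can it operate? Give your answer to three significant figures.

334 h

Energy budget = $129 / $0.143 per kWh = 902.1 kWh = 902,098 Wh
Runtime = 902,098 Wh / 2700 W = 334.1 h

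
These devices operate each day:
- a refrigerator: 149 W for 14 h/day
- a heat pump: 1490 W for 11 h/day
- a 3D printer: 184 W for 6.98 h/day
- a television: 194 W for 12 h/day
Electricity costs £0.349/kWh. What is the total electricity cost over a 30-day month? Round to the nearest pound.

£231

refrigerator: 149 W × 14 h × 30 d = 62,580 Wh = 62.58 kWh
heat pump: 1490 W × 11 h × 30 d = 491,700 Wh = 491.7 kWh
3D printer: 184 W × 6.98 h × 30 d = 38,530 Wh = 38.53 kWh
television: 194 W × 12 h × 30 d = 69,840 Wh = 69.84 kWh
Total energy = 62.58 + 491.7 + 38.53 + 69.84 = 662.6 kWh
Cost = 662.6 kWh × £0.349 = £231.26 ≈ £231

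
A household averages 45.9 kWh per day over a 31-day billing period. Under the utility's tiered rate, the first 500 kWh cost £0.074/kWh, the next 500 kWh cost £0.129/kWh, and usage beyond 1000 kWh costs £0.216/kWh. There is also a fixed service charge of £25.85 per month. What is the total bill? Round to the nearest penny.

£218.70

Usage = 45.9 kWh/day × 31 days = 1422.9 kWh
First 500 kWh × £0.074 = £37.00
Next 500 kWh × £0.129 = £64.50
Remaining 422.9 kWh × £0.216 = £91.35
Energy charge = £192.85; + service £25.85 = £218.70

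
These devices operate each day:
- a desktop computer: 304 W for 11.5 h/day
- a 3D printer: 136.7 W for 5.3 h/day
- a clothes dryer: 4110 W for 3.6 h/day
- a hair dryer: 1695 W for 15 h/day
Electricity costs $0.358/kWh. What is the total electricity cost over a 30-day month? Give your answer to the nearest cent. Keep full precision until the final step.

desktop computer: 304 W × 11.5 h × 30 d = 104,880 Wh = 104.9 kWh
3D printer: 136.7 W × 5.3 h × 30 d = 21,735 Wh = 21.74 kWh
clothes dryer: 4110 W × 3.6 h × 30 d = 443,880 Wh = 443.9 kWh
hair dryer: 1695 W × 15 h × 30 d = 762,750 Wh = 762.8 kWh
Total energy = 104.9 + 21.74 + 443.9 + 762.8 = 1,333 kWh
Cost = 1,333 kWh × $0.358 = $477.30

$477.30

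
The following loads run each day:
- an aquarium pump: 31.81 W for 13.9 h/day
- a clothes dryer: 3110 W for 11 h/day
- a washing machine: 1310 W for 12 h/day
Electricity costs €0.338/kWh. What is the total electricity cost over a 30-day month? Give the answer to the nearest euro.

aquarium pump: 31.81 W × 13.9 h × 30 d = 13,265 Wh = 13.26 kWh
clothes dryer: 3110 W × 11 h × 30 d = 1,026,300 Wh = 1,026 kWh
washing machine: 1310 W × 12 h × 30 d = 471,600 Wh = 471.6 kWh
Total energy = 13.26 + 1,026 + 471.6 = 1,511 kWh
Cost = 1,511 kWh × €0.338 = €510.77 ≈ €511

€511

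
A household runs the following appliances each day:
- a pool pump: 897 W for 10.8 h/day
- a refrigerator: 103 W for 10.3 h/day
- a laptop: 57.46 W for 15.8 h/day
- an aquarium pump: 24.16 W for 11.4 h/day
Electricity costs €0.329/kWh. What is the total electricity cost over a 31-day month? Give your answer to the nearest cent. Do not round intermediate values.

€121.69

pool pump: 897 W × 10.8 h × 31 d = 300,316 Wh = 300.3 kWh
refrigerator: 103 W × 10.3 h × 31 d = 32,888 Wh = 32.89 kWh
laptop: 57.46 W × 15.8 h × 31 d = 28,144 Wh = 28.14 kWh
aquarium pump: 24.16 W × 11.4 h × 31 d = 8,538 Wh = 8.538 kWh
Total energy = 300.3 + 32.89 + 28.14 + 8.538 = 369.9 kWh
Cost = 369.9 kWh × €0.329 = €121.69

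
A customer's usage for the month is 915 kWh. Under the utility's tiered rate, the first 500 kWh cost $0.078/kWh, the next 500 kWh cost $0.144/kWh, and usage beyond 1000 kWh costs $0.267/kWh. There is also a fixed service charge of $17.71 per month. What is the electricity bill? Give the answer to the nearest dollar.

First 500 kWh × $0.078 = $39.00
Next 415 kWh × $0.144 = $59.76
Remaining tier: 0 kWh (not reached)
Energy charge = $98.76; + service $17.71 = $116.47 ≈ $116

$116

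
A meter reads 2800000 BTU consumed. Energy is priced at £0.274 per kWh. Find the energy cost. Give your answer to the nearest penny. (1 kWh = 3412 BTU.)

2800000 BTU × (0.00029308 kWh/BTU) = 820.6 kWh
Cost = 820.6 kWh × £0.274/kWh = £224.85

£224.85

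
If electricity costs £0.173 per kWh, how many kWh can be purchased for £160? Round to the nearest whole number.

925 kWh

£160 / £0.173 per kWh = 924.9 kWh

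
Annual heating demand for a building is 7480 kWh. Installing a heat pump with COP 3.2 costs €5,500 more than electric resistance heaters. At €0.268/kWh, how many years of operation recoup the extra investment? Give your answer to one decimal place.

Resistance: 7480 kWh × €0.268 = €2,004.64/yr
Heat pump: 7480 / 3.2 = 2338 kWh in → × €0.268 = €626.45/yr
Annual savings = €1,378.19
Payback = €5,500 / €1,378.19 = 3.99 years

4.0 years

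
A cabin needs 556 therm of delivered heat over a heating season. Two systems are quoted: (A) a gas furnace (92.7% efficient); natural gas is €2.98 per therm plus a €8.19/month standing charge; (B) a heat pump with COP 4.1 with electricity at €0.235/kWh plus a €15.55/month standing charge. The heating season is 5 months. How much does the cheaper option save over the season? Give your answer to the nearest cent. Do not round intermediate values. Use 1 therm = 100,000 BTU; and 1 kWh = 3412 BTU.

€816.55

Heat load = 556 therm × 100,000 = 55,600,000 BTU
Gas: input = 55,600,000 / 0.927 = 59,978,425 BTU = 599.8 therm → 599.8 × €2.98 = €1,787.36; + 5 × €8.19 standing = €1,828.31
Heat pump: 55,600,000 BTU / 3412 = 16,300 kWh heat; / 4.1 = 3,974 kWh in → × €0.235 = €934.01; + 5 × €15.55 standing = €1,011.76
Difference = |€1,828.31 − €1,011.76| = €816.55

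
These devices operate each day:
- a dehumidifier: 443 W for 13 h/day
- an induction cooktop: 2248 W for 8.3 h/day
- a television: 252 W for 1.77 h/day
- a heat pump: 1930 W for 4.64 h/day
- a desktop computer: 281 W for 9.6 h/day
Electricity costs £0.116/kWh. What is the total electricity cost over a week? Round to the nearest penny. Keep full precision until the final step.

£29.65

dehumidifier: 443 W × 13 h × 7 d = 40,313 Wh = 40.31 kWh
induction cooktop: 2248 W × 8.3 h × 7 d = 130,609 Wh = 130.6 kWh
television: 252 W × 1.77 h × 7 d = 3,122 Wh = 3.122 kWh
heat pump: 1930 W × 4.64 h × 7 d = 62,686 Wh = 62.69 kWh
desktop computer: 281 W × 9.6 h × 7 d = 18,883 Wh = 18.88 kWh
Total energy = 40.31 + 130.6 + 3.122 + 62.69 + 18.88 = 255.6 kWh
Cost = 255.6 kWh × £0.116 = £29.65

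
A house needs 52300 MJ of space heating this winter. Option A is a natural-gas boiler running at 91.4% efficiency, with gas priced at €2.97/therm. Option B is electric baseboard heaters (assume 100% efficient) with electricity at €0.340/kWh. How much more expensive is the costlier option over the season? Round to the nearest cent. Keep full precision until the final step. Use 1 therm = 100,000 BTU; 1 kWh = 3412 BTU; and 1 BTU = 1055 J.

Heat load = 52300 MJ = 52,300,000,000 J / 1055 = 49,573,460 BTU
Gas: input = 49,573,460 / 0.914 = 54,237,921 BTU = 542.4 therm → 542.4 × €2.97 = €1,610.87
Electric: 49,573,460 BTU / 3412 = 14,530 kWh → × €0.340 = €4,939.91
Difference = |€1,610.87 − €4,939.91| = €3,329.04

€3329.04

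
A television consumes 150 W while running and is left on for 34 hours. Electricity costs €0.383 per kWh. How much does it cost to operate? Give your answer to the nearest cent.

Energy = 150 W × 34 h = 5,100 Wh = 5.1 kWh
Cost = 5.1 kWh × €0.383/kWh = €1.95

€1.95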